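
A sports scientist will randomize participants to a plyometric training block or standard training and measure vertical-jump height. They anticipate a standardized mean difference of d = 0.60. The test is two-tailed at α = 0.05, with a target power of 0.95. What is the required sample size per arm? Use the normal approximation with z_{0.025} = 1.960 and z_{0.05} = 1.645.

For two independent groups with equal n: n = 2·((z_{α/2} + z_β) / d)².
z_{α/2} + z_β = 1.960 + 1.645 = 3.605.
n = 2 × (3.605 / 0.60)² = 2 × 6.008² = 2 × 36.10 = 72.2.
Round up to the next whole participant.

n = 73 per group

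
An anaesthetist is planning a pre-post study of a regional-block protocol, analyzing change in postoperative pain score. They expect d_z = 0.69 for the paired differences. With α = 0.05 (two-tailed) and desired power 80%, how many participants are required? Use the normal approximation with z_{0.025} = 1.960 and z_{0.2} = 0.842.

For a paired (one-sample on differences) test: n = ((z_{α/2} + z_β) / d)².
z_{α/2} + z_β = 1.960 + 0.842 = 2.802.
n = (2.802 / 0.69)² = 4.061² = 16.49.
Round up.

n = 17 pairs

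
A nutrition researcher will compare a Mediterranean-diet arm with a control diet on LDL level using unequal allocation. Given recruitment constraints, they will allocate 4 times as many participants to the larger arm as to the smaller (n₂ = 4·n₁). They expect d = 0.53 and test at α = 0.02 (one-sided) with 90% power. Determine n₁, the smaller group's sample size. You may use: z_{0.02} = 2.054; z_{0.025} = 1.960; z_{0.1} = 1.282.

With allocation ratio k = n₂/n₁ = 4, Var(x̄₁−x̄₂) = σ²(1/n₁ + 1/(k·n₁)) = σ²·(k+1)/(k·n₁).
So n₁ = (1 + 1/k)·((z_{α} + z_β)/d)² = 1.250 × (3.336/0.53)².
n₁ = 1.250 × 39.62 = 49.5.
Round up: n₁ = 50, giving n₂ = 4 × 50 = 200.

n₁ = 50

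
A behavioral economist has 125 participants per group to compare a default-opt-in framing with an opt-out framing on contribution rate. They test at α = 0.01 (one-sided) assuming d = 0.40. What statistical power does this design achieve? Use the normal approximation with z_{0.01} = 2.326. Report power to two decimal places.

power ≈ 0.80

For two equal groups, power = Φ(d·√(n/2) − z_{α}).
d·√(n/2) = 0.40 × √(125/2) = 0.40 × 7.906 = 3.162.
z_β = 3.162 − 2.326 = 0.836.
Power = Φ(0.836) = 0.799.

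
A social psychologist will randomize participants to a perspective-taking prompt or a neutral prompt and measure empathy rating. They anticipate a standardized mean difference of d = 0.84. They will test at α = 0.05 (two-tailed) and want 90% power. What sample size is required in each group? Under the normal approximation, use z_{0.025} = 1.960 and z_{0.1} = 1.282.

n = 30 per group

For two independent groups with equal n: n = 2·((z_{α/2} + z_β) / d)².
z_{α/2} + z_β = 1.960 + 1.282 = 3.242.
n = 2 × (3.242 / 0.84)² = 2 × 3.860² = 2 × 14.90 = 29.8.
Round up to the next whole participant.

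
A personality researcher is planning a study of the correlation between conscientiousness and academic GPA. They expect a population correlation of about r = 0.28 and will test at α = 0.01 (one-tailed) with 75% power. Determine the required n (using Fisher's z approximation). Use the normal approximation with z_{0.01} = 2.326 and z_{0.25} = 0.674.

Fisher's z: C = ½·ln((1+r)/(1−r)) = ½·ln(1.7778) = 0.2877.
n = ((z_{α} + z_β)/C)² + 3.
(2.326 + 0.674) / 0.2877 = 3.000 / 0.2877 = 10.428.
n = 10.428² + 3 = 108.73 + 3 = 111.7.
Round up.

n = 112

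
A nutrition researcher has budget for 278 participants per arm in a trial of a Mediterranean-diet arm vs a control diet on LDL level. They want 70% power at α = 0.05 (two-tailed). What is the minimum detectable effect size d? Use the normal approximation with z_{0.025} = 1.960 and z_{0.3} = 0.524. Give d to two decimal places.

d_min ≈ 0.21

For two independent groups of n = 278 each: d_min = (z_{α/2} + z_β)·√(2/n).
z-sum = 1.960 + 0.524 = 2.484.
d_min = 2.484 × √(2/278) = 2.484 × 0.0848 = 0.211.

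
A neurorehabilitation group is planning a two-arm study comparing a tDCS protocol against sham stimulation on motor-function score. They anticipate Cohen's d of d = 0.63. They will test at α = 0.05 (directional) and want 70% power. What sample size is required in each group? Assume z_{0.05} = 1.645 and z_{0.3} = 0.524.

n = 24 per group

For two independent groups with equal n: n = 2·((z_{α} + z_β) / d)².
z_{α} + z_β = 1.645 + 0.524 = 2.169.
n = 2 × (2.169 / 0.63)² = 2 × 3.443² = 2 × 11.85 = 23.7.
Round up to the next whole participant.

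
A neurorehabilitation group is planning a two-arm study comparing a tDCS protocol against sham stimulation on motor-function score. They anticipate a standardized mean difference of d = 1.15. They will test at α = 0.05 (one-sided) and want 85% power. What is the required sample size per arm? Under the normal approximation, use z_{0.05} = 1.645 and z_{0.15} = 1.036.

n = 11 per group

For two independent groups with equal n: n = 2·((z_{α} + z_β) / d)².
z_{α} + z_β = 1.645 + 1.036 = 2.681.
n = 2 × (2.681 / 1.15)² = 2 × 2.331² = 2 × 5.43 = 10.9.
Round up to the next whole participant.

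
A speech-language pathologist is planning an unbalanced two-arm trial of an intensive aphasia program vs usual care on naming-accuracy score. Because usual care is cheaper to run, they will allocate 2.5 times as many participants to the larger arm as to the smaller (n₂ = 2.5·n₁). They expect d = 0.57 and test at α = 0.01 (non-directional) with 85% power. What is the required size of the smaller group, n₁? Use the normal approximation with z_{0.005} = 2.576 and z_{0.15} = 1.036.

With allocation ratio k = n₂/n₁ = 2.5, Var(x̄₁−x̄₂) = σ²(1/n₁ + 1/(k·n₁)) = σ²·(k+1)/(k·n₁).
So n₁ = (1 + 1/k)·((z_{α/2} + z_β)/d)² = 1.400 × (3.612/0.57)².
n₁ = 1.400 × 40.16 = 56.2.
Round up: n₁ = 57, giving n₂ = ⌈2.5 × 57⌉ = ⌈142.5⌉ = 143.

n₁ = 57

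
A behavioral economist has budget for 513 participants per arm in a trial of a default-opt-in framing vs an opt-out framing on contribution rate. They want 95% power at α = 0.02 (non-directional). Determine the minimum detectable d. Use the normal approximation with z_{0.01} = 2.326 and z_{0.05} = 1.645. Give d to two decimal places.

For two independent groups of n = 513 each: d_min = (z_{α/2} + z_β)·√(2/n).
z-sum = 2.326 + 1.645 = 3.971.
d_min = 3.971 × √(2/513) = 3.971 × 0.0624 = 0.248.

d_min ≈ 0.25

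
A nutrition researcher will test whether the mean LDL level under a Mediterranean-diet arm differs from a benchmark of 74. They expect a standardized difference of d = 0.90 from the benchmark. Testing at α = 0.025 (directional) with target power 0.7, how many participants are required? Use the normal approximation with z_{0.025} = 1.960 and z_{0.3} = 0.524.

For a one-sample test: n = ((z_{α} + z_β) / d)².
z_{α} + z_β = 1.960 + 0.524 = 2.484.
n = (2.484 / 0.90)² = 2.760² = 7.62.
Round up.

n = 8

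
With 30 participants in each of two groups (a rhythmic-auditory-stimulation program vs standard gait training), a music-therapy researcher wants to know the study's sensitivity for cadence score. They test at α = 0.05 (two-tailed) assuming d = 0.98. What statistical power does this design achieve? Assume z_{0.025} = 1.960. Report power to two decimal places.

power ≈ 0.97

For two equal groups, power = Φ(d·√(n/2) − z_{α/2}).
d·√(n/2) = 0.98 × √(30/2) = 0.98 × 3.873 = 3.796.
z_β = 3.796 − 1.960 = 1.836.
Power = Φ(1.836) = 0.967.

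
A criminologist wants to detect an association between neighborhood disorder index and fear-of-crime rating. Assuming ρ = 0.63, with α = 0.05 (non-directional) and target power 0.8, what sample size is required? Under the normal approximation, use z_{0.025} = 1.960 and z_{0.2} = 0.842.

n = 18

Fisher's z: C = ½·ln((1+r)/(1−r)) = ½·ln(4.4054) = 0.7414.
n = ((z_{α/2} + z_β)/C)² + 3.
(1.960 + 0.842) / 0.7414 = 2.802 / 0.7414 = 3.779.
n = 3.779² + 3 = 14.28 + 3 = 17.3.
Round up.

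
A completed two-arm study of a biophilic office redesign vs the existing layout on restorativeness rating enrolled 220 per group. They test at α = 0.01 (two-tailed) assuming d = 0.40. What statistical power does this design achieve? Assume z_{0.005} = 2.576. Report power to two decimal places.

For two equal groups, power = Φ(d·√(n/2) − z_{α/2}).
d·√(n/2) = 0.40 × √(220/2) = 0.40 × 10.488 = 4.195.
z_β = 4.195 − 2.576 = 1.619.
Power = Φ(1.619) = 0.947.

power ≈ 0.95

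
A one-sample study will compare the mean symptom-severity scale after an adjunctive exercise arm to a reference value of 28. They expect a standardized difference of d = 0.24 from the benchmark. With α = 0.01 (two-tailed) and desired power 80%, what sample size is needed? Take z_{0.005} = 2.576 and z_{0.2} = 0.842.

For a one-sample test: n = ((z_{α/2} + z_β) / d)².
z_{α/2} + z_β = 2.576 + 0.842 = 3.418.
n = (3.418 / 0.24)² = 14.242² = 202.83.
Round up.

n = 203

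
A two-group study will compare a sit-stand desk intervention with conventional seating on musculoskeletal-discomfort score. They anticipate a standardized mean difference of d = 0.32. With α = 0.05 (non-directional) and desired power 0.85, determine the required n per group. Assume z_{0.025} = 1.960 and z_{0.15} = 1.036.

For two independent groups with equal n: n = 2·((z_{α/2} + z_β) / d)².
z_{α/2} + z_β = 1.960 + 1.036 = 2.996.
n = 2 × (2.996 / 0.32)² = 2 × 9.362² = 2 × 87.66 = 175.3.
Round up to the next whole participant.

n = 176 per group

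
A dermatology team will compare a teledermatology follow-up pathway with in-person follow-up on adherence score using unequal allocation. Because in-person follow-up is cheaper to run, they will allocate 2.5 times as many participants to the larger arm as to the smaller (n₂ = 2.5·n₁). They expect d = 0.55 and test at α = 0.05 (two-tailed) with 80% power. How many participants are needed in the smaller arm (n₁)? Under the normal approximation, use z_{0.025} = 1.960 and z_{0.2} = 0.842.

n₁ = 37

With allocation ratio k = n₂/n₁ = 2.5, Var(x̄₁−x̄₂) = σ²(1/n₁ + 1/(k·n₁)) = σ²·(k+1)/(k·n₁).
So n₁ = (1 + 1/k)·((z_{α/2} + z_β)/d)² = 1.400 × (2.802/0.55)².
n₁ = 1.400 × 25.95 = 36.3.
Round up: n₁ = 37, giving n₂ = ⌈2.5 × 37⌉ = ⌈92.5⌉ = 93.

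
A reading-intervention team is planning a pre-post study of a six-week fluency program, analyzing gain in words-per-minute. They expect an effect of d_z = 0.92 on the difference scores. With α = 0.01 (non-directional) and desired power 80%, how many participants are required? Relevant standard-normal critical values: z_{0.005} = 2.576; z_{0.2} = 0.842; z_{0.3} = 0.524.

For a paired (one-sample on differences) test: n = ((z_{α/2} + z_β) / d)².
z_{α/2} + z_β = 2.576 + 0.842 = 3.418.
n = (3.418 / 0.92)² = 3.715² = 13.80.
Round up.

n = 14 pairs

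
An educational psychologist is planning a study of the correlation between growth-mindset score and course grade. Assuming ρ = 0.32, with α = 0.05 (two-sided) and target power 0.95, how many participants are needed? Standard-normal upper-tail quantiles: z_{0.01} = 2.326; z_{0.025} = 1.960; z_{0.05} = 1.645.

n = 122

Fisher's z: C = ½·ln((1+r)/(1−r)) = ½·ln(1.9412) = 0.3316.
n = ((z_{α/2} + z_β)/C)² + 3.
(1.960 + 1.645) / 0.3316 = 3.605 / 0.3316 = 10.872.
n = 10.872² + 3 = 118.19 + 3 = 121.2.
Round up.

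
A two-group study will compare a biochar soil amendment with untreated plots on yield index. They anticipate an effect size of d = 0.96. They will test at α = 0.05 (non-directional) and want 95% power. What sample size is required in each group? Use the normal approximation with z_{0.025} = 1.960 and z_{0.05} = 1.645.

For two independent groups with equal n: n = 2·((z_{α/2} + z_β) / d)².
z_{α/2} + z_β = 1.960 + 1.645 = 3.605.
n = 2 × (3.605 / 0.96)² = 2 × 3.755² = 2 × 14.10 = 28.2.
Round up to the next whole participant.

n = 29 per group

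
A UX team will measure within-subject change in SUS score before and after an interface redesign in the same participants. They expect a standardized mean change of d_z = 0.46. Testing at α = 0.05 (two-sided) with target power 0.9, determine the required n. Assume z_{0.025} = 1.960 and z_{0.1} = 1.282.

n = 50 pairs

For a paired (one-sample on differences) test: n = ((z_{α/2} + z_β) / d)².
z_{α/2} + z_β = 1.960 + 1.282 = 3.242.
n = (3.242 / 0.46)² = 7.048² = 49.67.
Round up.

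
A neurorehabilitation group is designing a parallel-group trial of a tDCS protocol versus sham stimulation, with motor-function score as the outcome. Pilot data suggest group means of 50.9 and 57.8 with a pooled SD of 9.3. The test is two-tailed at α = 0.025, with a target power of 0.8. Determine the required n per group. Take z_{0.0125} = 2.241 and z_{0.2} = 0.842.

n = 35 per group

Cohen's d = |M₁ − M₂| / SD_pooled = |50.9 − 57.8| / 9.3 = 6.9 / 9.3 = 0.742.
For two independent groups with equal n: n = 2·((z_{α/2} + z_β) / d)².
z_{α/2} + z_β = 2.241 + 0.842 = 3.083.
n = 2 × (3.083 / 0.742)² = 2 × 4.155² = 2 × 17.26 = 34.5.
Round up to the next whole participant.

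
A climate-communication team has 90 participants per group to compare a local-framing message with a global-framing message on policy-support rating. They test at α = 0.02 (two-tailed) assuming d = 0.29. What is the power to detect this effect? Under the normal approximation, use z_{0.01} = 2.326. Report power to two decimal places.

For two equal groups, power = Φ(d·√(n/2) − z_{α/2}).
d·√(n/2) = 0.29 × √(90/2) = 0.29 × 6.708 = 1.945.
z_β = 1.945 − 2.326 = -0.381.
Power = Φ(-0.381) = 0.352.

power ≈ 0.35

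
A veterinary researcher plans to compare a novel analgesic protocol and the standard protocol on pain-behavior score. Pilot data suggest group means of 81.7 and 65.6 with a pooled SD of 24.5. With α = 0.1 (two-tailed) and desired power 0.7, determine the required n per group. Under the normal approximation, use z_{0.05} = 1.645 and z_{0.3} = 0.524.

Cohen's d = |M₁ − M₂| / SD_pooled = |81.7 − 65.6| / 24.5 = 16.1 / 24.5 = 0.657.
For two independent groups with equal n: n = 2·((z_{α/2} + z_β) / d)².
z_{α/2} + z_β = 1.645 + 0.524 = 2.169.
n = 2 × (2.169 / 0.657)² = 2 × 3.301² = 2 × 10.90 = 21.8.
Round up to the next whole participant.

n = 22 per group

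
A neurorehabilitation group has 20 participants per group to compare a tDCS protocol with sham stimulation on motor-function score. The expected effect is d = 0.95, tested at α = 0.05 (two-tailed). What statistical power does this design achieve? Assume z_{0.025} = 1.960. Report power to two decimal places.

power ≈ 0.85

For two equal groups, power = Φ(d·√(n/2) − z_{α/2}).
d·√(n/2) = 0.95 × √(20/2) = 0.95 × 3.162 = 3.004.
z_β = 3.004 − 1.960 = 1.044.
Power = Φ(1.044) = 0.852.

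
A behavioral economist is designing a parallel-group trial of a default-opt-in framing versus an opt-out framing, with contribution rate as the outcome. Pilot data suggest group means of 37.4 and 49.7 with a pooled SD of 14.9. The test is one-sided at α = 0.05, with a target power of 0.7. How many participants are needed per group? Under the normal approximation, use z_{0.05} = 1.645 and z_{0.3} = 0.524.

Cohen's d = |M₁ − M₂| / SD_pooled = |37.4 − 49.7| / 14.9 = 12.3 / 14.9 = 0.826.
For two independent groups with equal n: n = 2·((z_{α} + z_β) / d)².
z_{α} + z_β = 1.645 + 0.524 = 2.169.
n = 2 × (2.169 / 0.826)² = 2 × 2.626² = 2 × 6.90 = 13.8.
Round up to the next whole participant.

n = 14 per group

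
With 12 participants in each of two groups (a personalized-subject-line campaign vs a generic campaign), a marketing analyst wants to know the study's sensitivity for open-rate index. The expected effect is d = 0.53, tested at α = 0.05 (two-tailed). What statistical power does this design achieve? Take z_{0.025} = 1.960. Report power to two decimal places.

For two equal groups, power = Φ(d·√(n/2) − z_{α/2}).
d·√(n/2) = 0.53 × √(12/2) = 0.53 × 2.449 = 1.298.
z_β = 1.298 − 1.960 = -0.662.
Power = Φ(-0.662) = 0.254.

power ≈ 0.25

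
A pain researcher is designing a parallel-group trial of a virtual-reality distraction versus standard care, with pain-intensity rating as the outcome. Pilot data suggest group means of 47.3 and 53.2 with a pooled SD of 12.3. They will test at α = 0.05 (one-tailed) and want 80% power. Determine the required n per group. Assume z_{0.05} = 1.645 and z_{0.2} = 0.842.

n = 54 per group

Cohen's d = |M₁ − M₂| / SD_pooled = |47.3 − 53.2| / 12.3 = 5.9 / 12.3 = 0.480.
For two independent groups with equal n: n = 2·((z_{α} + z_β) / d)².
z_{α} + z_β = 1.645 + 0.842 = 2.487.
n = 2 × (2.487 / 0.480)² = 2 × 5.181² = 2 × 26.85 = 53.7.
Round up to the next whole participant.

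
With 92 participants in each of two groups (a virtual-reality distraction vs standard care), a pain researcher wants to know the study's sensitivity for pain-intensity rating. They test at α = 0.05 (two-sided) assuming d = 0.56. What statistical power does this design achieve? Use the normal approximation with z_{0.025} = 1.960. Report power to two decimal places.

power ≈ 0.97

For two equal groups, power = Φ(d·√(n/2) − z_{α/2}).
d·√(n/2) = 0.56 × √(92/2) = 0.56 × 6.782 = 3.798.
z_β = 3.798 − 1.960 = 1.838.
Power = Φ(1.838) = 0.967.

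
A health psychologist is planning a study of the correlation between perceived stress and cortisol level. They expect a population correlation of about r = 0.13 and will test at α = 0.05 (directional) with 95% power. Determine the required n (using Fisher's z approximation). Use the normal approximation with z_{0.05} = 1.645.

Fisher's z: C = ½·ln((1+r)/(1−r)) = ½·ln(1.2989) = 0.1307.
n = ((z_{α} + z_β)/C)² + 3.
(1.645 + 1.645) / 0.1307 = 3.290 / 0.1307 = 25.172.
n = 25.172² + 3 = 633.64 + 3 = 636.6.
Round up.

n = 637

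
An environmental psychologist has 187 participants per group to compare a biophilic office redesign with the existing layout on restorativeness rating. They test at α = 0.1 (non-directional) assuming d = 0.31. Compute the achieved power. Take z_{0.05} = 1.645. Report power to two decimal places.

For two equal groups, power = Φ(d·√(n/2) − z_{α/2}).
d·√(n/2) = 0.31 × √(187/2) = 0.31 × 9.670 = 2.998.
z_β = 2.998 − 1.645 = 1.353.
Power = Φ(1.353) = 0.912.

power ≈ 0.91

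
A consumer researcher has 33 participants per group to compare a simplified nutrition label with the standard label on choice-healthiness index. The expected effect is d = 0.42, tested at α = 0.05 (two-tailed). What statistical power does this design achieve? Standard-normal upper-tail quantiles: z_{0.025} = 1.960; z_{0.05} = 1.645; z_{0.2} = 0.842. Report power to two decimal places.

For two equal groups, power = Φ(d·√(n/2) − z_{α/2}).
d·√(n/2) = 0.42 × √(33/2) = 0.42 × 4.062 = 1.706.
z_β = 1.706 − 1.960 = -0.254.
Power = Φ(-0.254) = 0.400.

power ≈ 0.40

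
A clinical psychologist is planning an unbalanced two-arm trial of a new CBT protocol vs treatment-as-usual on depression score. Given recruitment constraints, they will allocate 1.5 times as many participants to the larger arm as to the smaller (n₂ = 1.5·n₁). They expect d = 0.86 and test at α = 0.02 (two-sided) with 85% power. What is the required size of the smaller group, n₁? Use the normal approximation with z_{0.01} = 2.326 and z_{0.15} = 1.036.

n₁ = 26

With allocation ratio k = n₂/n₁ = 1.5, Var(x̄₁−x̄₂) = σ²(1/n₁ + 1/(k·n₁)) = σ²·(k+1)/(k·n₁).
So n₁ = (1 + 1/k)·((z_{α/2} + z_β)/d)² = 1.667 × (3.362/0.86)².
n₁ = 1.667 × 15.28 = 25.5.
Round up: n₁ = 26, giving n₂ = 1.5 × 26 = 39.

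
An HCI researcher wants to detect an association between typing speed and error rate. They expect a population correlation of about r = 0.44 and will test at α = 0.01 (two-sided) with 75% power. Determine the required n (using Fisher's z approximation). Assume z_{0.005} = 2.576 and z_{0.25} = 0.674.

Fisher's z: C = ½·ln((1+r)/(1−r)) = ½·ln(2.5714) = 0.4722.
n = ((z_{α/2} + z_β)/C)² + 3.
(2.576 + 0.674) / 0.4722 = 3.250 / 0.4722 = 6.883.
n = 6.883² + 3 = 47.37 + 3 = 50.4.
Round up.

n = 51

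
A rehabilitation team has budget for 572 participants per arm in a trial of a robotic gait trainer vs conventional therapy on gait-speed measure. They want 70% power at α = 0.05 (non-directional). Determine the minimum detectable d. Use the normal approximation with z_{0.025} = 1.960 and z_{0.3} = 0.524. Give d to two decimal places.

For two independent groups of n = 572 each: d_min = (z_{α/2} + z_β)·√(2/n).
z-sum = 1.960 + 0.524 = 2.484.
d_min = 2.484 × √(2/572) = 2.484 × 0.0591 = 0.147.

d_min ≈ 0.15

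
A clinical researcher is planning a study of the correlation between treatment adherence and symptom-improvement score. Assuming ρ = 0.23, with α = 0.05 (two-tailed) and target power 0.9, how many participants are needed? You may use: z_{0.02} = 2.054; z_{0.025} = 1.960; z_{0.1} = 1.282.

Fisher's z: C = ½·ln((1+r)/(1−r)) = ½·ln(1.5974) = 0.2342.
n = ((z_{α/2} + z_β)/C)² + 3.
(1.960 + 1.282) / 0.2342 = 3.242 / 0.2342 = 13.843.
n = 13.843² + 3 = 191.63 + 3 = 194.6.
Round up.

n = 195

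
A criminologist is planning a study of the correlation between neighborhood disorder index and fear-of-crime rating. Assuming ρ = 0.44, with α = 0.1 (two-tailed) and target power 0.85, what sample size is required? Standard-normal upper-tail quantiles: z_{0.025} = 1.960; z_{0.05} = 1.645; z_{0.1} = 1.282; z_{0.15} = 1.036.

Fisher's z: C = ½·ln((1+r)/(1−r)) = ½·ln(2.5714) = 0.4722.
n = ((z_{α/2} + z_β)/C)² + 3.
(1.645 + 1.036) / 0.4722 = 2.681 / 0.4722 = 5.678.
n = 5.678² + 3 = 32.24 + 3 = 35.2.
Round up.

n = 36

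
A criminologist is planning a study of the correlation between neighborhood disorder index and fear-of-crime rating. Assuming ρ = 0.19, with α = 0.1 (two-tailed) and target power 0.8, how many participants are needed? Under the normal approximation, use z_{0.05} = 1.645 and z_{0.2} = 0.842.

n = 171

Fisher's z: C = ½·ln((1+r)/(1−r)) = ½·ln(1.4691) = 0.1923.
n = ((z_{α/2} + z_β)/C)² + 3.
(1.645 + 0.842) / 0.1923 = 2.487 / 0.1923 = 12.933.
n = 12.933² + 3 = 167.26 + 3 = 170.3.
Round up.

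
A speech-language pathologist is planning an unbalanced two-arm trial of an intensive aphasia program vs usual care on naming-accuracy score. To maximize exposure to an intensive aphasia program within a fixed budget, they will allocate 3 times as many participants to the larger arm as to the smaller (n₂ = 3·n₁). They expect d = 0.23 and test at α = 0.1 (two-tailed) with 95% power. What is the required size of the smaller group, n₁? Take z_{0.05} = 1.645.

n₁ = 273

With allocation ratio k = n₂/n₁ = 3, Var(x̄₁−x̄₂) = σ²(1/n₁ + 1/(k·n₁)) = σ²·(k+1)/(k·n₁).
So n₁ = (1 + 1/k)·((z_{α/2} + z_β)/d)² = 1.333 × (3.290/0.23)².
n₁ = 1.333 × 204.61 = 272.8.
Round up: n₁ = 273, giving n₂ = 3 × 273 = 819.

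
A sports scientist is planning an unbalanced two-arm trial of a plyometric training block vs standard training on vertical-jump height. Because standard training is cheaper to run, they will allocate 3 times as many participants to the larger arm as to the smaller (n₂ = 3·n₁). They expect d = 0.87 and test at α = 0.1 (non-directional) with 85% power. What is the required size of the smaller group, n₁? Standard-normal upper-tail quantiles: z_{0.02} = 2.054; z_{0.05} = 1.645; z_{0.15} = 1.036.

n₁ = 13

With allocation ratio k = n₂/n₁ = 3, Var(x̄₁−x̄₂) = σ²(1/n₁ + 1/(k·n₁)) = σ²·(k+1)/(k·n₁).
So n₁ = (1 + 1/k)·((z_{α/2} + z_β)/d)² = 1.333 × (2.681/0.87)².
n₁ = 1.333 × 9.50 = 12.7.
Round up: n₁ = 13, giving n₂ = 3 × 13 = 39.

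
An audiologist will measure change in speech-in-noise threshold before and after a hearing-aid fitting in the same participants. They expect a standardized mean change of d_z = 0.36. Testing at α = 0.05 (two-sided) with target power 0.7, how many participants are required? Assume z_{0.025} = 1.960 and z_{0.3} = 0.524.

n = 48 pairs

For a paired (one-sample on differences) test: n = ((z_{α/2} + z_β) / d)².
z_{α/2} + z_β = 1.960 + 0.524 = 2.484.
n = (2.484 / 0.36)² = 6.900² = 47.61.
Round up.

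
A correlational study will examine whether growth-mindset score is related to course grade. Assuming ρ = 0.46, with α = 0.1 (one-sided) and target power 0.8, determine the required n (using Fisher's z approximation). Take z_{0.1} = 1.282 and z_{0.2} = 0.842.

n = 22

Fisher's z: C = ½·ln((1+r)/(1−r)) = ½·ln(2.7037) = 0.4973.
n = ((z_{α} + z_β)/C)² + 3.
(1.282 + 0.842) / 0.4973 = 2.124 / 0.4973 = 4.271.
n = 4.271² + 3 = 18.24 + 3 = 21.2.
Round up.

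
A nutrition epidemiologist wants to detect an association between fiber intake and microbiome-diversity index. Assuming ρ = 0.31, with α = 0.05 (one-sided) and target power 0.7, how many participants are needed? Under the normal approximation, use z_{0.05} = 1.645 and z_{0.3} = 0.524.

Fisher's z: C = ½·ln((1+r)/(1−r)) = ½·ln(1.8986) = 0.3205.
n = ((z_{α} + z_β)/C)² + 3.
(1.645 + 0.524) / 0.3205 = 2.169 / 0.3205 = 6.768.
n = 6.768² + 3 = 45.80 + 3 = 48.8.
Round up.

n = 49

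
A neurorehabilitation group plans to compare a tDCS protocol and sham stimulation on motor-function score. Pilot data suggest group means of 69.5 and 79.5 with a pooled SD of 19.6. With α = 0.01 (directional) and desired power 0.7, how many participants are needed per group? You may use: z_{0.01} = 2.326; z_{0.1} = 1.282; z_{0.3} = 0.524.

Cohen's d = |M₁ − M₂| / SD_pooled = |69.5 − 79.5| / 19.6 = 10.0 / 19.6 = 0.510.
For two independent groups with equal n: n = 2·((z_{α} + z_β) / d)².
z_{α} + z_β = 2.326 + 0.524 = 2.850.
n = 2 × (2.850 / 0.510)² = 2 × 5.588² = 2 × 31.23 = 62.5.
Round up to the next whole participant.

n = 63 per group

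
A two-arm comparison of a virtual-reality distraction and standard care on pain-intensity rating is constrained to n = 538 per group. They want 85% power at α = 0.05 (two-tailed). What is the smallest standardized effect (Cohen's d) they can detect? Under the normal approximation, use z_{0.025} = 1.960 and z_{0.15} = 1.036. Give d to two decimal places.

d_min ≈ 0.18

For two independent groups of n = 538 each: d_min = (z_{α/2} + z_β)·√(2/n).
z-sum = 1.960 + 1.036 = 2.996.
d_min = 2.996 × √(2/538) = 2.996 × 0.0610 = 0.183.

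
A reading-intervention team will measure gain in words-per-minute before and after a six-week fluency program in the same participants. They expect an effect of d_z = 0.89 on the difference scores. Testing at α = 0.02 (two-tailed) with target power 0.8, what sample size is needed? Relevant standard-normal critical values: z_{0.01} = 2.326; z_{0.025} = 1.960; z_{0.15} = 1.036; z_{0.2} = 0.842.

n = 13 pairs

For a paired (one-sample on differences) test: n = ((z_{α/2} + z_β) / d)².
z_{α/2} + z_β = 2.326 + 0.842 = 3.168.
n = (3.168 / 0.89)² = 3.560² = 12.67.
Round up.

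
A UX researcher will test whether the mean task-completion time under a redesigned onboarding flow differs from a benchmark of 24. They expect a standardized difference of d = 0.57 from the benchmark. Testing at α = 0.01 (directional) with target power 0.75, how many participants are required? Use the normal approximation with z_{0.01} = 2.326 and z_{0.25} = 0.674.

n = 28

For a one-sample test: n = ((z_{α} + z_β) / d)².
z_{α} + z_β = 2.326 + 0.674 = 3.000.
n = (3.000 / 0.57)² = 5.263² = 27.70.
Round up.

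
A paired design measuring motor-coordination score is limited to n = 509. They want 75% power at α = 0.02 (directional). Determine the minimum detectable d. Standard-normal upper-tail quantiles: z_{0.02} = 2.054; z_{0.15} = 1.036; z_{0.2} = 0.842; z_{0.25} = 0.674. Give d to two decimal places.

d_min ≈ 0.12

For a single sample (or paired design) of n = 509: d_min = (z_{α} + z_β)/√n.
z-sum = 2.054 + 0.674 = 2.728.
d_min = 2.728 / √509 = 2.728 / 22.561 = 0.121.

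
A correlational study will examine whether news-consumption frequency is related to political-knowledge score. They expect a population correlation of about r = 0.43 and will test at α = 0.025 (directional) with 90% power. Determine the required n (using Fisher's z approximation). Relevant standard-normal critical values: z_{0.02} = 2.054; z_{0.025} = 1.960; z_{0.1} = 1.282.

n = 53

Fisher's z: C = ½·ln((1+r)/(1−r)) = ½·ln(2.5088) = 0.4599.
n = ((z_{α} + z_β)/C)² + 3.
(1.960 + 1.282) / 0.4599 = 3.242 / 0.4599 = 7.049.
n = 7.049² + 3 = 49.69 + 3 = 52.7.
Round up.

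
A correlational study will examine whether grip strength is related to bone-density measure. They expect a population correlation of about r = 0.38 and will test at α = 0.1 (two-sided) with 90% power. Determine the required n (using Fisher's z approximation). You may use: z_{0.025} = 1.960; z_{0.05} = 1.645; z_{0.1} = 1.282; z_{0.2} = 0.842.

Fisher's z: C = ½·ln((1+r)/(1−r)) = ½·ln(2.2258) = 0.4001.
n = ((z_{α/2} + z_β)/C)² + 3.
(1.645 + 1.282) / 0.4001 = 2.927 / 0.4001 = 7.316.
n = 7.316² + 3 = 53.52 + 3 = 56.5.
Round up.

n = 57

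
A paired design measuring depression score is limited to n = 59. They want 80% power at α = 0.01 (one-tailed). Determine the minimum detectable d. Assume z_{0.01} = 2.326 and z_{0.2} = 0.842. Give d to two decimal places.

For a single sample (or paired design) of n = 59: d_min = (z_{α} + z_β)/√n.
z-sum = 2.326 + 0.842 = 3.168.
d_min = 3.168 / √59 = 3.168 / 7.681 = 0.412.

d_min ≈ 0.41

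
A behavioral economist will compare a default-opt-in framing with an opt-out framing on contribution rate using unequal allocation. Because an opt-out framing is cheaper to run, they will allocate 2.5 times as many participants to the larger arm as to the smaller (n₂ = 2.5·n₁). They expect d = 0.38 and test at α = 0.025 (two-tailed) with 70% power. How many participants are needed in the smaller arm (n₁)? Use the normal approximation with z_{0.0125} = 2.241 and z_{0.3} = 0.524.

With allocation ratio k = n₂/n₁ = 2.5, Var(x̄₁−x̄₂) = σ²(1/n₁ + 1/(k·n₁)) = σ²·(k+1)/(k·n₁).
So n₁ = (1 + 1/k)·((z_{α/2} + z_β)/d)² = 1.400 × (2.765/0.38)².
n₁ = 1.400 × 52.94 = 74.1.
Round up: n₁ = 75, giving n₂ = ⌈2.5 × 75⌉ = ⌈187.5⌉ = 188.

n₁ = 75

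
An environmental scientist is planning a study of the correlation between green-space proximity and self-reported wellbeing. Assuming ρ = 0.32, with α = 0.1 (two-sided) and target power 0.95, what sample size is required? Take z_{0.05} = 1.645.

n = 102

Fisher's z: C = ½·ln((1+r)/(1−r)) = ½·ln(1.9412) = 0.3316.
n = ((z_{α/2} + z_β)/C)² + 3.
(1.645 + 1.645) / 0.3316 = 3.290 / 0.3316 = 9.922.
n = 9.922² + 3 = 98.44 + 3 = 101.4.
Round up.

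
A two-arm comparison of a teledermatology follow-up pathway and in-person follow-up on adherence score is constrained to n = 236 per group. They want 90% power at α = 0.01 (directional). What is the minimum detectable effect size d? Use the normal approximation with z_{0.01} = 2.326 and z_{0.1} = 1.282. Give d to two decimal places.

d_min ≈ 0.33

For two independent groups of n = 236 each: d_min = (z_{α} + z_β)·√(2/n).
z-sum = 2.326 + 1.282 = 3.608.
d_min = 3.608 × √(2/236) = 3.608 × 0.0921 = 0.332.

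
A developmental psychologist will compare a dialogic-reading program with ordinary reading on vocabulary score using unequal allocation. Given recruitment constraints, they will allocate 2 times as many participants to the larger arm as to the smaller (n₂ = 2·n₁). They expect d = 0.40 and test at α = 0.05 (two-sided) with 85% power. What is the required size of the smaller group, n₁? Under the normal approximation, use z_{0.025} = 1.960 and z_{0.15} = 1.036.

n₁ = 85

With allocation ratio k = n₂/n₁ = 2, Var(x̄₁−x̄₂) = σ²(1/n₁ + 1/(k·n₁)) = σ²·(k+1)/(k·n₁).
So n₁ = (1 + 1/k)·((z_{α/2} + z_β)/d)² = 1.500 × (2.996/0.40)².
n₁ = 1.500 × 56.10 = 84.2.
Round up: n₁ = 85, giving n₂ = 2 × 85 = 170.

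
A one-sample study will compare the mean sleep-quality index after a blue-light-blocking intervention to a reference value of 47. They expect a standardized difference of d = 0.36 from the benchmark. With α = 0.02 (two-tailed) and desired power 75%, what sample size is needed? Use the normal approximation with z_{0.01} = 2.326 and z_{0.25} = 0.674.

n = 70

For a one-sample test: n = ((z_{α/2} + z_β) / d)².
z_{α/2} + z_β = 2.326 + 0.674 = 3.000.
n = (3.000 / 0.36)² = 8.333² = 69.44.
Round up.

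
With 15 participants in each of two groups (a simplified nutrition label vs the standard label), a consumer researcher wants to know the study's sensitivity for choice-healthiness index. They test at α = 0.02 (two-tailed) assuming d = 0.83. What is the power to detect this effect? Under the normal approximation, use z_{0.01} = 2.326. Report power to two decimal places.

power ≈ 0.48

For two equal groups, power = Φ(d·√(n/2) − z_{α/2}).
d·√(n/2) = 0.83 × √(15/2) = 0.83 × 2.739 = 2.273.
z_β = 2.273 − 2.326 = -0.053.
Power = Φ(-0.053) = 0.479.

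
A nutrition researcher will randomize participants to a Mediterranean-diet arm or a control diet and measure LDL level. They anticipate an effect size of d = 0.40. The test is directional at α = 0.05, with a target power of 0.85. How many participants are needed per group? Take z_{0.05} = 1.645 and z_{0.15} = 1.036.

For two independent groups with equal n: n = 2·((z_{α} + z_β) / d)².
z_{α} + z_β = 1.645 + 1.036 = 2.681.
n = 2 × (2.681 / 0.40)² = 2 × 6.702² = 2 × 44.92 = 89.8.
Round up to the next whole participant.

n = 90 per group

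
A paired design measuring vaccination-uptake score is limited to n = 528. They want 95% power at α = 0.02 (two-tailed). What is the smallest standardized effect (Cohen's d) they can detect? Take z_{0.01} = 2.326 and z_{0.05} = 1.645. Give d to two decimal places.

d_min ≈ 0.17

For a single sample (or paired design) of n = 528: d_min = (z_{α/2} + z_β)/√n.
z-sum = 2.326 + 1.645 = 3.971.
d_min = 3.971 / √528 = 3.971 / 22.978 = 0.173.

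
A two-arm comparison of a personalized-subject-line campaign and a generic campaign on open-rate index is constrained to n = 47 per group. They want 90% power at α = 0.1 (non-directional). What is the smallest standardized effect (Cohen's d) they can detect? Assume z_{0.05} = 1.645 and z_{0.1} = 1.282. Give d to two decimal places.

d_min ≈ 0.60

For two independent groups of n = 47 each: d_min = (z_{α/2} + z_β)·√(2/n).
z-sum = 1.645 + 1.282 = 2.927.
d_min = 2.927 × √(2/47) = 2.927 × 0.2063 = 0.604.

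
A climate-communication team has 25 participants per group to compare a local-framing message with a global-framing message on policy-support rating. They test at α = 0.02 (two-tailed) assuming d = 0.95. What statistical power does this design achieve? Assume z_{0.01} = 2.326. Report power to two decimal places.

power ≈ 0.85

For two equal groups, power = Φ(d·√(n/2) − z_{α/2}).
d·√(n/2) = 0.95 × √(25/2) = 0.95 × 3.536 = 3.359.
z_β = 3.359 − 2.326 = 1.033.
Power = Φ(1.033) = 0.849.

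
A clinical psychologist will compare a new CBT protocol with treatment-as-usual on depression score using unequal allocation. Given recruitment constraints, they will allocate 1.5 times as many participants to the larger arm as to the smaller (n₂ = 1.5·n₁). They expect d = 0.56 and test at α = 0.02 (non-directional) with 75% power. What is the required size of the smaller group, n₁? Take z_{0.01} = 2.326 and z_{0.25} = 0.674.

n₁ = 48

With allocation ratio k = n₂/n₁ = 1.5, Var(x̄₁−x̄₂) = σ²(1/n₁ + 1/(k·n₁)) = σ²·(k+1)/(k·n₁).
So n₁ = (1 + 1/k)·((z_{α/2} + z_β)/d)² = 1.667 × (3.000/0.56)².
n₁ = 1.667 × 28.70 = 47.8.
Round up: n₁ = 48, giving n₂ = 1.5 × 48 = 72.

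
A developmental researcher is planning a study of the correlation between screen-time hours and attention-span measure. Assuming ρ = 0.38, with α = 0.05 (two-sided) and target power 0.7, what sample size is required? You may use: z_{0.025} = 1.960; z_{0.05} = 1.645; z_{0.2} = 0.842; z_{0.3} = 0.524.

Fisher's z: C = ½·ln((1+r)/(1−r)) = ½·ln(2.2258) = 0.4001.
n = ((z_{α/2} + z_β)/C)² + 3.
(1.960 + 0.524) / 0.4001 = 2.484 / 0.4001 = 6.208.
n = 6.208² + 3 = 38.54 + 3 = 41.5.
Round up.

n = 42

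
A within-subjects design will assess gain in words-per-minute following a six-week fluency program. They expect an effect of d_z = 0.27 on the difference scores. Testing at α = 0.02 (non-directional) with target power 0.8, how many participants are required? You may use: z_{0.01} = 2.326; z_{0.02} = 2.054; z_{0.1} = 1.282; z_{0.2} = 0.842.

n = 138 pairs

For a paired (one-sample on differences) test: n = ((z_{α/2} + z_β) / d)².
z_{α/2} + z_β = 2.326 + 0.842 = 3.168.
n = (3.168 / 0.27)² = 11.733² = 137.67.
Round up.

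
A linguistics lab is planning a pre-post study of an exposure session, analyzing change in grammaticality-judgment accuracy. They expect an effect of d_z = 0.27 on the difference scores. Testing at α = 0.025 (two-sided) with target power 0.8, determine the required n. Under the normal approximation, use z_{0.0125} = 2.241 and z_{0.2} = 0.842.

For a paired (one-sample on differences) test: n = ((z_{α/2} + z_β) / d)².
z_{α/2} + z_β = 2.241 + 0.842 = 3.083.
n = (3.083 / 0.27)² = 11.419² = 130.38.
Round up.

n = 131 pairs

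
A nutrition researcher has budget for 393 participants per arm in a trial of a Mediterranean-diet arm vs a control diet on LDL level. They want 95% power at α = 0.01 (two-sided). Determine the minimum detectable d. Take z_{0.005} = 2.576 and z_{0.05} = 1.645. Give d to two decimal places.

For two independent groups of n = 393 each: d_min = (z_{α/2} + z_β)·√(2/n).
z-sum = 2.576 + 1.645 = 4.221.
d_min = 4.221 × √(2/393) = 4.221 × 0.0713 = 0.301.

d_min ≈ 0.30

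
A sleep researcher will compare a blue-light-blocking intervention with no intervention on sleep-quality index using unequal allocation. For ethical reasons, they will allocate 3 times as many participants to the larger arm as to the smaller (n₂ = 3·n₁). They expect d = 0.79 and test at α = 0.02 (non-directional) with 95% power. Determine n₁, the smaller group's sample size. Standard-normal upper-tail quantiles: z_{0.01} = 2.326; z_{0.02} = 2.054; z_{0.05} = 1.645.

With allocation ratio k = n₂/n₁ = 3, Var(x̄₁−x̄₂) = σ²(1/n₁ + 1/(k·n₁)) = σ²·(k+1)/(k·n₁).
So n₁ = (1 + 1/k)·((z_{α/2} + z_β)/d)² = 1.333 × (3.971/0.79)².
n₁ = 1.333 × 25.27 = 33.7.
Round up: n₁ = 34, giving n₂ = 3 × 34 = 102.

n₁ = 34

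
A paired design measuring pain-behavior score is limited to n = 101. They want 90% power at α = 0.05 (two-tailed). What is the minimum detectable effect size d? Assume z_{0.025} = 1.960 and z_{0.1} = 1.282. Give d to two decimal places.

For a single sample (or paired design) of n = 101: d_min = (z_{α/2} + z_β)/√n.
z-sum = 1.960 + 1.282 = 3.242.
d_min = 3.242 / √101 = 3.242 / 10.050 = 0.323.

d_min ≈ 0.32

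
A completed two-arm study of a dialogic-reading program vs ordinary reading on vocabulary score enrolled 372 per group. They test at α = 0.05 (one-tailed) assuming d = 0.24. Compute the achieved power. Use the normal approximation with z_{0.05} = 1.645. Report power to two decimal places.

power ≈ 0.95

For two equal groups, power = Φ(d·√(n/2) − z_{α}).
d·√(n/2) = 0.24 × √(372/2) = 0.24 × 13.638 = 3.273.
z_β = 3.273 − 1.645 = 1.628.
Power = Φ(1.628) = 0.948.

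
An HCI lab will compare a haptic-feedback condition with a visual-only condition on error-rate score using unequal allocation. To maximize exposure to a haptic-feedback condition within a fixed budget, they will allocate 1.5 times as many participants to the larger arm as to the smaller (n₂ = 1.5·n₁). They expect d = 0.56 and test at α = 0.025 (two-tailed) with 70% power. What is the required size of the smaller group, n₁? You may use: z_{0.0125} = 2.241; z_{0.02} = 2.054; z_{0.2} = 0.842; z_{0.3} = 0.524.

n₁ = 41

With allocation ratio k = n₂/n₁ = 1.5, Var(x̄₁−x̄₂) = σ²(1/n₁ + 1/(k·n₁)) = σ²·(k+1)/(k·n₁).
So n₁ = (1 + 1/k)·((z_{α/2} + z_β)/d)² = 1.667 × (2.765/0.56)².
n₁ = 1.667 × 24.38 = 40.6.
Round up: n₁ = 41, giving n₂ = ⌈1.5 × 41⌉ = ⌈61.5⌉ = 62.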